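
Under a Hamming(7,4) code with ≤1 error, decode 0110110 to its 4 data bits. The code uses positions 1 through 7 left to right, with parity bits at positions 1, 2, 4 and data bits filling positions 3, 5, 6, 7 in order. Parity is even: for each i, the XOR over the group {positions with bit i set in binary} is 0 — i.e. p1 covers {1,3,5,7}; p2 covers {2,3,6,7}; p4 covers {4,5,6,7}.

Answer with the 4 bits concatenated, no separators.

1110

s1 (pos 1,3,5,7): 0⊕1⊕1⊕0 = 0
s2 (pos 2,3,6,7): 1⊕1⊕1⊕0 = 1
s4 (pos 4,5,6,7): 0⊕1⊕1⊕0 = 0
Syndrome s4…s1 = 010 → error at position 2.
Flip position 2: 0110110 → 0010110
Read data bits from positions 3,5,6,7: 1110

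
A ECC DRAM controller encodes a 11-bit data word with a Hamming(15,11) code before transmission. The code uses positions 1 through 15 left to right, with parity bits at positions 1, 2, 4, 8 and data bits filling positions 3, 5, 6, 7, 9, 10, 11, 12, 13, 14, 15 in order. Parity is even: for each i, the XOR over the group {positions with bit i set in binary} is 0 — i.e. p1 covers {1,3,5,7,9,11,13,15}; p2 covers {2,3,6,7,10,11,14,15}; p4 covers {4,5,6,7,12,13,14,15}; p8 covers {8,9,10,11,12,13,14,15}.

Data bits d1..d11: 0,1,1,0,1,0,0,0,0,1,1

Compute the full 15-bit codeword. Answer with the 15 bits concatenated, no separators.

110011011000011

Place data at non-parity positions: p1 p2 0 p4 1 1 0 p8 1 0 0 0 0 1 1
p1 (pos 1,3,5,7,9,11,13,15): XOR of data positions = 0⊕1⊕0⊕1⊕0⊕0⊕1 = 1
p2 (pos 2,3,6,7,10,11,14,15): XOR of data positions = 0⊕1⊕0⊕0⊕0⊕1⊕1 = 1
p4 (pos 4,5,6,7,12,13,14,15): XOR of data positions = 1⊕1⊕0⊕0⊕0⊕1⊕1 = 0
p8 (pos 8,9,10,11,12,13,14,15): XOR of data positions = 1⊕0⊕0⊕0⊕0⊕1⊕1 = 1
Codeword: 110011011000011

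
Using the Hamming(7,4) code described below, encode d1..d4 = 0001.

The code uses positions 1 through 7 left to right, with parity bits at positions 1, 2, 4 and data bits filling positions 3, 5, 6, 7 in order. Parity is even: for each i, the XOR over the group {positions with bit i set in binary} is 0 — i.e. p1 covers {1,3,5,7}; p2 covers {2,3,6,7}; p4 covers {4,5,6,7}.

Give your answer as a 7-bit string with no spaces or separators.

Place data at non-parity positions: p1 p2 0 p4 0 0 1
p1 (pos 1,3,5,7): XOR of data positions = 0⊕0⊕1 = 1
p2 (pos 2,3,6,7): XOR of data positions = 0⊕0⊕1 = 1
p4 (pos 4,5,6,7): XOR of data positions = 0⊕0⊕1 = 1
Codeword: 1101001

1101001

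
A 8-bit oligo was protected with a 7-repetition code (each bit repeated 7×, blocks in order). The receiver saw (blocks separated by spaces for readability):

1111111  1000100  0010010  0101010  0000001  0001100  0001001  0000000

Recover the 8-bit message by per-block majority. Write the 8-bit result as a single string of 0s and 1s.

Block 1 (1111111): 7 ones → 1
Block 2 (1000100): 2 ones → 0
Block 3 (0010010): 2 ones → 0
Block 4 (0101010): 3 ones → 0
Block 5 (0000001): 1 one → 0
Block 6 (0001100): 2 ones → 0
Block 7 (0001001): 2 ones → 0
Block 8 (0000000): 0 ones → 0

10000000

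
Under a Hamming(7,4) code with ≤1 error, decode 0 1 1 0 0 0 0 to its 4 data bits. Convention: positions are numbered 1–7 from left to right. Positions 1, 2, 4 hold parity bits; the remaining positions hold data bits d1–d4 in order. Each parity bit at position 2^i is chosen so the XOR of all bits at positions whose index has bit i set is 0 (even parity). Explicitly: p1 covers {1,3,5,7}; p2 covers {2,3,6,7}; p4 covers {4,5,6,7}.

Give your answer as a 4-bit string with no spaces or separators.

1000

s1 (pos 1,3,5,7): 0⊕1⊕0⊕0 = 1
s2 (pos 2,3,6,7): 1⊕1⊕0⊕0 = 0
s4 (pos 4,5,6,7): 0⊕0⊕0⊕0 = 0
Syndrome s4…s1 = 001 → error at position 1.
Flip position 1: 0110000 → 1110000
Read data bits from positions 3,5,6,7: 1000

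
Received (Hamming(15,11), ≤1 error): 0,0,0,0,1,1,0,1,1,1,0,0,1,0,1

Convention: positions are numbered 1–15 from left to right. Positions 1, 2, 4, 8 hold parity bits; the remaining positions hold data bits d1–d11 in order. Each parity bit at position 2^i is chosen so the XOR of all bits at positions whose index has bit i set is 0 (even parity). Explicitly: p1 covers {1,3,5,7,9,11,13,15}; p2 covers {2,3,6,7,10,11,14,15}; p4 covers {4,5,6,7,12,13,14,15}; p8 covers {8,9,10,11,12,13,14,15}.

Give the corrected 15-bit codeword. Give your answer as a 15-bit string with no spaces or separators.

s1 (pos 1,3,5,7,9,11,13,15): 0⊕0⊕1⊕0⊕1⊕0⊕1⊕1 = 0
s2 (pos 2,3,6,7,10,11,14,15): 0⊕0⊕1⊕0⊕1⊕0⊕0⊕1 = 1
s4 (pos 4,5,6,7,12,13,14,15): 0⊕1⊕1⊕0⊕0⊕1⊕0⊕1 = 0
s8 (pos 8,9,10,11,12,13,14,15): 1⊕1⊕1⊕0⊕0⊕1⊕0⊕1 = 1
Syndrome s8…s1 = 1010 → error at position 10.
Flip position 10: 000011011100101 → 000011011000101

000011011000101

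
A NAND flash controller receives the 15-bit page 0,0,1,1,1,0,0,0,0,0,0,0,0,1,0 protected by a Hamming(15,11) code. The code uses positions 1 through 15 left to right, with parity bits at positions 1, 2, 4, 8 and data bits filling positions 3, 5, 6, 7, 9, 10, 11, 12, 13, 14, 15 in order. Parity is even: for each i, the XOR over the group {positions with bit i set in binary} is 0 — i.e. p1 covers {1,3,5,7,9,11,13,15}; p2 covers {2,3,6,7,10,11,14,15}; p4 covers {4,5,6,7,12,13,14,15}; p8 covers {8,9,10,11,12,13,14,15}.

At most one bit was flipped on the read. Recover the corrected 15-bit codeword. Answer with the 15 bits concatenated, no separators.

001110000001010

s1 (pos 1,3,5,7,9,11,13,15): 0⊕1⊕1⊕0⊕0⊕0⊕0⊕0 = 0
s2 (pos 2,3,6,7,10,11,14,15): 0⊕1⊕0⊕0⊕0⊕0⊕1⊕0 = 0
s4 (pos 4,5,6,7,12,13,14,15): 1⊕1⊕0⊕0⊕0⊕0⊕1⊕0 = 1
s8 (pos 8,9,10,11,12,13,14,15): 0⊕0⊕0⊕0⊕0⊕0⊕1⊕0 = 1
Syndrome s8…s1 = 1100 → error at position 12.
Flip position 12: 001110000000010 → 001110000001010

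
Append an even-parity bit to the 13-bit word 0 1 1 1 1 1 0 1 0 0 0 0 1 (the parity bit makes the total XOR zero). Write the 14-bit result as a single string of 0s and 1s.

01111101000011

XOR of the 13 data bits: 0⊕1⊕1⊕1⊕1⊕1⊕0⊕1⊕0⊕0⊕0⊕0⊕1 = 1
Parity bit = 1 (so all 14 bits XOR to 0).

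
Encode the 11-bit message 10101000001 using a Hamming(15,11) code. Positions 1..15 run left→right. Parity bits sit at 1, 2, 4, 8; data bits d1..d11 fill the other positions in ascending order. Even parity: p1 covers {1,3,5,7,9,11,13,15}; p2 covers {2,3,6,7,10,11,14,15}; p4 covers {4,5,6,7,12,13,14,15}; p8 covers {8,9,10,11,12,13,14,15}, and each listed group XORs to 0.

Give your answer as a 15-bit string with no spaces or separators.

Place data at non-parity positions: p1 p2 1 p4 0 1 0 p8 1 0 0 0 0 0 1
p1 (pos 1,3,5,7,9,11,13,15): XOR of data positions = 1⊕0⊕0⊕1⊕0⊕0⊕1 = 1
p2 (pos 2,3,6,7,10,11,14,15): XOR of data positions = 1⊕1⊕0⊕0⊕0⊕0⊕1 = 1
p4 (pos 4,5,6,7,12,13,14,15): XOR of data positions = 0⊕1⊕0⊕0⊕0⊕0⊕1 = 0
p8 (pos 8,9,10,11,12,13,14,15): XOR of data positions = 1⊕0⊕0⊕0⊕0⊕0⊕1 = 0
Codeword: 111001001000001

111001001000001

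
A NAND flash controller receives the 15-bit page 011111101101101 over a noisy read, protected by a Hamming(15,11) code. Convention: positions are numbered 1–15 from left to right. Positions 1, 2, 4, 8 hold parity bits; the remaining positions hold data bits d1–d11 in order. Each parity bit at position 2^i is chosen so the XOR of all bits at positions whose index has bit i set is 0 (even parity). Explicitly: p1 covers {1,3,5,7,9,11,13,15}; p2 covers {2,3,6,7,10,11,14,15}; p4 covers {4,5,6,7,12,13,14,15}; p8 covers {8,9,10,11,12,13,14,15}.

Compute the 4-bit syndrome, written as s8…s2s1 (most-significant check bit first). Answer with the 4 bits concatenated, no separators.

1100

s1 (pos 1,3,5,7,9,11,13,15): 0⊕1⊕1⊕1⊕1⊕0⊕1⊕1 = 0
s2 (pos 2,3,6,7,10,11,14,15): 1⊕1⊕1⊕1⊕1⊕0⊕0⊕1 = 0
s4 (pos 4,5,6,7,12,13,14,15): 1⊕1⊕1⊕1⊕1⊕1⊕0⊕1 = 1
s8 (pos 8,9,10,11,12,13,14,15): 0⊕1⊕1⊕0⊕1⊕1⊕0⊕1 = 1
Syndrome s8…s1 = 1100 → error at position 12.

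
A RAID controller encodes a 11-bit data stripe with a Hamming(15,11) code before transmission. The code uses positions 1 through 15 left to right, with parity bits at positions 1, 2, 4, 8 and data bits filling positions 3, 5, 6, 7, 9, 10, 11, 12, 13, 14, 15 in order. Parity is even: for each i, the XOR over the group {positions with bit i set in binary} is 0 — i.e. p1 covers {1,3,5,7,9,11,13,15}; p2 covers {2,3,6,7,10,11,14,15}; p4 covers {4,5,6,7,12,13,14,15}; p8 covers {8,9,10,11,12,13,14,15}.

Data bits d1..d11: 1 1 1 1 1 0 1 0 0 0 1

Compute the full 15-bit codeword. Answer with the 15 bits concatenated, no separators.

011011111010001

Place data at non-parity positions: p1 p2 1 p4 1 1 1 p8 1 0 1 0 0 0 1
p1 (pos 1,3,5,7,9,11,13,15): XOR of data positions = 1⊕1⊕1⊕1⊕1⊕0⊕1 = 0
p2 (pos 2,3,6,7,10,11,14,15): XOR of data positions = 1⊕1⊕1⊕0⊕1⊕0⊕1 = 1
p4 (pos 4,5,6,7,12,13,14,15): XOR of data positions = 1⊕1⊕1⊕0⊕0⊕0⊕1 = 0
p8 (pos 8,9,10,11,12,13,14,15): XOR of data positions = 1⊕0⊕1⊕0⊕0⊕0⊕1 = 1
Codeword: 011011111010001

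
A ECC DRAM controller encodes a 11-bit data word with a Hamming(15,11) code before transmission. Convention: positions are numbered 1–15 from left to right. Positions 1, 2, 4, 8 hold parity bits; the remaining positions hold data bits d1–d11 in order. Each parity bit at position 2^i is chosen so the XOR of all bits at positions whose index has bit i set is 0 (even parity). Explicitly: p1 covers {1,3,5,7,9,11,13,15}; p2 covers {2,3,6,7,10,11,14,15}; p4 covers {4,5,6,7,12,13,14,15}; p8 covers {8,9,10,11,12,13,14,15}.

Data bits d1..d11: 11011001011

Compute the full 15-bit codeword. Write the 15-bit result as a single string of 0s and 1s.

Place data at non-parity positions: p1 p2 1 p4 1 0 1 p8 1 0 0 1 0 1 1
p1 (pos 1,3,5,7,9,11,13,15): XOR of data positions = 1⊕1⊕1⊕1⊕0⊕0⊕1 = 1
p2 (pos 2,3,6,7,10,11,14,15): XOR of data positions = 1⊕0⊕1⊕0⊕0⊕1⊕1 = 0
p4 (pos 4,5,6,7,12,13,14,15): XOR of data positions = 1⊕0⊕1⊕1⊕0⊕1⊕1 = 1
p8 (pos 8,9,10,11,12,13,14,15): XOR of data positions = 1⊕0⊕0⊕1⊕0⊕1⊕1 = 0
Codeword: 101110101001011

101110101001011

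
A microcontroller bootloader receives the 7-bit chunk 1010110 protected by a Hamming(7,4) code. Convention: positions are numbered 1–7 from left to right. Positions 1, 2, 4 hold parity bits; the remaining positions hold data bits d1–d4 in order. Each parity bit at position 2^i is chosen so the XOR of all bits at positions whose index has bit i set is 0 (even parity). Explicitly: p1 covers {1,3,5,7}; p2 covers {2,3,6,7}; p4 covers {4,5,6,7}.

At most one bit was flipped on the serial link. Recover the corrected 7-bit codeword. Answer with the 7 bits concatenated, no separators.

s1 (pos 1,3,5,7): 1⊕1⊕1⊕0 = 1
s2 (pos 2,3,6,7): 0⊕1⊕1⊕0 = 0
s4 (pos 4,5,6,7): 0⊕1⊕1⊕0 = 0
Syndrome s4…s1 = 001 → error at position 1.
Flip position 1: 1010110 → 0010110

0010110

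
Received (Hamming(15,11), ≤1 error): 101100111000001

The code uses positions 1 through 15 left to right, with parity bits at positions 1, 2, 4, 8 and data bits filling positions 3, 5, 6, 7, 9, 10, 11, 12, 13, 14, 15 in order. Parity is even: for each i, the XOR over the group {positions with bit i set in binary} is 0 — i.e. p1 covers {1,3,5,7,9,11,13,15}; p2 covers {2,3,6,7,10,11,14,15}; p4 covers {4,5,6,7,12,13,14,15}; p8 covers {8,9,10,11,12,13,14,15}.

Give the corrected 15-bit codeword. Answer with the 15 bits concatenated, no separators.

101100111000000

s1 (pos 1,3,5,7,9,11,13,15): 1⊕1⊕0⊕1⊕1⊕0⊕0⊕1 = 1
s2 (pos 2,3,6,7,10,11,14,15): 0⊕1⊕0⊕1⊕0⊕0⊕0⊕1 = 1
s4 (pos 4,5,6,7,12,13,14,15): 1⊕0⊕0⊕1⊕0⊕0⊕0⊕1 = 1
s8 (pos 8,9,10,11,12,13,14,15): 1⊕1⊕0⊕0⊕0⊕0⊕0⊕1 = 1
Syndrome s8…s1 = 1111 → error at position 15.
Flip position 15: 101100111000001 → 101100111000000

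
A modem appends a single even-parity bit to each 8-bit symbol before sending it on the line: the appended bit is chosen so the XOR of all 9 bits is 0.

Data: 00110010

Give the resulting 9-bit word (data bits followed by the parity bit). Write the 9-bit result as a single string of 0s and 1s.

XOR of the 8 data bits: 0⊕0⊕1⊕1⊕0⊕0⊕1⊕0 = 1
Parity bit = 1 (so all 9 bits XOR to 0).

001100101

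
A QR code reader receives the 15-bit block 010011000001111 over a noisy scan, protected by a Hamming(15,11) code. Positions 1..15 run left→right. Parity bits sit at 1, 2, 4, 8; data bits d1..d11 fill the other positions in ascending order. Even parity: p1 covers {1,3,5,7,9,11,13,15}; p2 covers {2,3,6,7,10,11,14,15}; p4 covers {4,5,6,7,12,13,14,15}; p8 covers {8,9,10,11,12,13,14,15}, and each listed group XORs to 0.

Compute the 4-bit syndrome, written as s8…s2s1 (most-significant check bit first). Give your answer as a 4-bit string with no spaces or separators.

0001

s1 (pos 1,3,5,7,9,11,13,15): 0⊕0⊕1⊕0⊕0⊕0⊕1⊕1 = 1
s2 (pos 2,3,6,7,10,11,14,15): 1⊕0⊕1⊕0⊕0⊕0⊕1⊕1 = 0
s4 (pos 4,5,6,7,12,13,14,15): 0⊕1⊕1⊕0⊕1⊕1⊕1⊕1 = 0
s8 (pos 8,9,10,11,12,13,14,15): 0⊕0⊕0⊕0⊕1⊕1⊕1⊕1 = 0
Syndrome s8…s1 = 0001 → error at position 1.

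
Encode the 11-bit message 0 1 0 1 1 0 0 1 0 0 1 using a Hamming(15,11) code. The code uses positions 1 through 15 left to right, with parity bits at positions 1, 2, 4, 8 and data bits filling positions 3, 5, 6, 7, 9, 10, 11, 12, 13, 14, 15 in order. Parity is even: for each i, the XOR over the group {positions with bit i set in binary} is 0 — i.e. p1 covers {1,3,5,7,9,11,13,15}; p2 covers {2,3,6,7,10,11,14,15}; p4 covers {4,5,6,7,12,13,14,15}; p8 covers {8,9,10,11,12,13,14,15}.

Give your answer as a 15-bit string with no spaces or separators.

000010111001001

Place data at non-parity positions: p1 p2 0 p4 1 0 1 p8 1 0 0 1 0 0 1
p1 (pos 1,3,5,7,9,11,13,15): XOR of data positions = 0⊕1⊕1⊕1⊕0⊕0⊕1 = 0
p2 (pos 2,3,6,7,10,11,14,15): XOR of data positions = 0⊕0⊕1⊕0⊕0⊕0⊕1 = 0
p4 (pos 4,5,6,7,12,13,14,15): XOR of data positions = 1⊕0⊕1⊕1⊕0⊕0⊕1 = 0
p8 (pos 8,9,10,11,12,13,14,15): XOR of data positions = 1⊕0⊕0⊕1⊕0⊕0⊕1 = 1
Codeword: 000010111001001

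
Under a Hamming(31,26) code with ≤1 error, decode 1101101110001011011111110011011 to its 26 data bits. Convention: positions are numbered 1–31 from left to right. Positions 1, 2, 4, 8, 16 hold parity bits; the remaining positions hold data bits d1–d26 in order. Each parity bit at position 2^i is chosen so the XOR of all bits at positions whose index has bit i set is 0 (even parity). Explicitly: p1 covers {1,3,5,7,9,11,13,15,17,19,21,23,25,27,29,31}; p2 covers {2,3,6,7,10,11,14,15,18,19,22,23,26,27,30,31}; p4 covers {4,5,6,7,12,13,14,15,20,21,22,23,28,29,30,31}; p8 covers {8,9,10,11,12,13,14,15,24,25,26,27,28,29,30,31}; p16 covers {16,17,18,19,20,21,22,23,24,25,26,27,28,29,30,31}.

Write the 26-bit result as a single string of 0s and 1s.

01010000101011111110011011

s1 (pos 1,3,5,7,9,11,13,15,17,19,21,23,25,27,29,31): 1⊕0⊕1⊕1⊕1⊕0⊕1⊕1⊕0⊕1⊕1⊕1⊕0⊕1⊕0⊕1 = 1
s2 (pos 2,3,6,7,10,11,14,15,18,19,22,23,26,27,30,31): 1⊕0⊕0⊕1⊕0⊕0⊕0⊕1⊕1⊕1⊕1⊕1⊕0⊕1⊕1⊕1 = 0
s4 (pos 4,5,6,7,12,13,14,15,20,21,22,23,28,29,30,31): 1⊕1⊕0⊕1⊕0⊕1⊕0⊕1⊕1⊕1⊕1⊕1⊕1⊕0⊕1⊕1 = 0
s8 (pos 8,9,10,11,12,13,14,15,24,25,26,27,28,29,30,31): 1⊕1⊕0⊕0⊕0⊕1⊕0⊕1⊕1⊕0⊕0⊕1⊕1⊕0⊕1⊕1 = 1
s16 (pos 16,17,18,19,20,21,22,23,24,25,26,27,28,29,30,31): 1⊕0⊕1⊕1⊕1⊕1⊕1⊕1⊕1⊕0⊕0⊕1⊕1⊕0⊕1⊕1 = 0
Syndrome s16…s1 = 01001 → error at position 9.
Flip position 9: 1101101110001011011111110011011 → 1101101100001011011111110011011
Read data bits from positions 3,5,6,7,9,10,11,12,13,14,15,17,18,19,20,21,22,23,24,25,26,27,28,29,30,31: 01010000101011111110011011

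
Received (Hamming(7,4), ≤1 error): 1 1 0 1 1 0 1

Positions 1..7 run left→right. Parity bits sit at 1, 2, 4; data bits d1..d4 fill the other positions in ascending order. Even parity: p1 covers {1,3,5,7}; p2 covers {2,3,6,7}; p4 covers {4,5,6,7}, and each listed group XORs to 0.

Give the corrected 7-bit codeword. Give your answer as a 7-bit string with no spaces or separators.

s1 (pos 1,3,5,7): 1⊕0⊕1⊕1 = 1
s2 (pos 2,3,6,7): 1⊕0⊕0⊕1 = 0
s4 (pos 4,5,6,7): 1⊕1⊕0⊕1 = 1
Syndrome s4…s1 = 101 → error at position 5.
Flip position 5: 1101101 → 1101001

1101001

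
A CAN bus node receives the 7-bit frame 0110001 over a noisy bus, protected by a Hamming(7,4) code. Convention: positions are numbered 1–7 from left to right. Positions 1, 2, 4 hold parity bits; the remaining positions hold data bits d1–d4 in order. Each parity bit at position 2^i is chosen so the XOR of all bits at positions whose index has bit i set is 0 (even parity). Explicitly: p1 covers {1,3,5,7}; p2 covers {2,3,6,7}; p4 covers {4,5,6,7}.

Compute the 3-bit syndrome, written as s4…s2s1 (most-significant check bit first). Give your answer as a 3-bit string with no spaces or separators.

s1 (pos 1,3,5,7): 0⊕1⊕0⊕1 = 0
s2 (pos 2,3,6,7): 1⊕1⊕0⊕1 = 1
s4 (pos 4,5,6,7): 0⊕0⊕0⊕1 = 1
Syndrome s4…s1 = 110 → error at position 6.

110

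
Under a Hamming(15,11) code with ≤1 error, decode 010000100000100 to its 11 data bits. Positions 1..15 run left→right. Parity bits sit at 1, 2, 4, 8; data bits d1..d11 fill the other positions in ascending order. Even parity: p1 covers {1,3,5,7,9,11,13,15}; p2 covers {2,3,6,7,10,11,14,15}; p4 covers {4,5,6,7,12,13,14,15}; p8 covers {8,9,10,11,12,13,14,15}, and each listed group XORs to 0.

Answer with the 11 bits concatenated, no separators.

00010000100

s1 (pos 1,3,5,7,9,11,13,15): 0⊕0⊕0⊕1⊕0⊕0⊕1⊕0 = 0
s2 (pos 2,3,6,7,10,11,14,15): 1⊕0⊕0⊕1⊕0⊕0⊕0⊕0 = 0
s4 (pos 4,5,6,7,12,13,14,15): 0⊕0⊕0⊕1⊕0⊕1⊕0⊕0 = 0
s8 (pos 8,9,10,11,12,13,14,15): 0⊕0⊕0⊕0⊕0⊕1⊕0⊕0 = 1
Syndrome s8…s1 = 1000 → error at position 8.
Flip position 8: 010000100000100 → 010000110000100
Read data bits from positions 3,5,6,7,9,10,11,12,13,14,15: 00010000100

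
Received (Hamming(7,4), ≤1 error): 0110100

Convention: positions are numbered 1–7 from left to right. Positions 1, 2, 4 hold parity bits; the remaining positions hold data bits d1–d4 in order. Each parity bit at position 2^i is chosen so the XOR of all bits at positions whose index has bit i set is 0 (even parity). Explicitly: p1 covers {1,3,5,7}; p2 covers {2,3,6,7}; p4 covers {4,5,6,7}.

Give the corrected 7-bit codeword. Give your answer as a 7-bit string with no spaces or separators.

0111100

s1 (pos 1,3,5,7): 0⊕1⊕1⊕0 = 0
s2 (pos 2,3,6,7): 1⊕1⊕0⊕0 = 0
s4 (pos 4,5,6,7): 0⊕1⊕0⊕0 = 1
Syndrome s4…s1 = 100 → error at position 4.
Flip position 4: 0110100 → 0111100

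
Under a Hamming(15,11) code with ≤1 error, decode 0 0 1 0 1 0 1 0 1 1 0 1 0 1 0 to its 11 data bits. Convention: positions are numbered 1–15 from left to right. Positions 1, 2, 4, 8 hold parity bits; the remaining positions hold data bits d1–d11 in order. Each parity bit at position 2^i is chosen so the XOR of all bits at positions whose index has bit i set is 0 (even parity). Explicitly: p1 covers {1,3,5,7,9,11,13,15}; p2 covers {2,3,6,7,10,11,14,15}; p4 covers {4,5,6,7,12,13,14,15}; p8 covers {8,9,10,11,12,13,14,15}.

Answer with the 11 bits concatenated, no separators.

11011101010

s1 (pos 1,3,5,7,9,11,13,15): 0⊕1⊕1⊕1⊕1⊕0⊕0⊕0 = 0
s2 (pos 2,3,6,7,10,11,14,15): 0⊕1⊕0⊕1⊕1⊕0⊕1⊕0 = 0
s4 (pos 4,5,6,7,12,13,14,15): 0⊕1⊕0⊕1⊕1⊕0⊕1⊕0 = 0
s8 (pos 8,9,10,11,12,13,14,15): 0⊕1⊕1⊕0⊕1⊕0⊕1⊕0 = 0
Syndrome s8…s1 = 0000 → no error.
Read data bits from positions 3,5,6,7,9,10,11,12,13,14,15: 11011101010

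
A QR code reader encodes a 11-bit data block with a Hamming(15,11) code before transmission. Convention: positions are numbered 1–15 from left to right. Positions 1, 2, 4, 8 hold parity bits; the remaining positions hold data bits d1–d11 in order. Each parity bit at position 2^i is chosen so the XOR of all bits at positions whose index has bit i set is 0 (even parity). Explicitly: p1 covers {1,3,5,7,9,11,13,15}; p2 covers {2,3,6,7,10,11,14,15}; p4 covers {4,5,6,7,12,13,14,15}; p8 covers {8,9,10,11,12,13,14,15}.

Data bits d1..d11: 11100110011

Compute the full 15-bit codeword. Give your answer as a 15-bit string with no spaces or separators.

Place data at non-parity positions: p1 p2 1 p4 1 1 0 p8 0 1 1 0 0 1 1
p1 (pos 1,3,5,7,9,11,13,15): XOR of data positions = 1⊕1⊕0⊕0⊕1⊕0⊕1 = 0
p2 (pos 2,3,6,7,10,11,14,15): XOR of data positions = 1⊕1⊕0⊕1⊕1⊕1⊕1 = 0
p4 (pos 4,5,6,7,12,13,14,15): XOR of data positions = 1⊕1⊕0⊕0⊕0⊕1⊕1 = 0
p8 (pos 8,9,10,11,12,13,14,15): XOR of data positions = 0⊕1⊕1⊕0⊕0⊕1⊕1 = 0
Codeword: 001011000110011

001011000110011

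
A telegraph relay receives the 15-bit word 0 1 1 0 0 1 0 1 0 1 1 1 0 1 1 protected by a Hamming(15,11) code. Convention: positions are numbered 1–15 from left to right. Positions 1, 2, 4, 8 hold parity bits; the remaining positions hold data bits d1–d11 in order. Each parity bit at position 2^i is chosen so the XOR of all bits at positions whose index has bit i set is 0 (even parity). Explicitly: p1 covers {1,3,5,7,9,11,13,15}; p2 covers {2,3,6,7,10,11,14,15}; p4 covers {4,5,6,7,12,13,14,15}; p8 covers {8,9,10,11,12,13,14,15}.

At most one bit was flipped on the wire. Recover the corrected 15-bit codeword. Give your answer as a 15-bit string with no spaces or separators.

010001010111011

s1 (pos 1,3,5,7,9,11,13,15): 0⊕1⊕0⊕0⊕0⊕1⊕0⊕1 = 1
s2 (pos 2,3,6,7,10,11,14,15): 1⊕1⊕1⊕0⊕1⊕1⊕1⊕1 = 1
s4 (pos 4,5,6,7,12,13,14,15): 0⊕0⊕1⊕0⊕1⊕0⊕1⊕1 = 0
s8 (pos 8,9,10,11,12,13,14,15): 1⊕0⊕1⊕1⊕1⊕0⊕1⊕1 = 0
Syndrome s8…s1 = 0011 → error at position 3.
Flip position 3: 011001010111011 → 010001010111011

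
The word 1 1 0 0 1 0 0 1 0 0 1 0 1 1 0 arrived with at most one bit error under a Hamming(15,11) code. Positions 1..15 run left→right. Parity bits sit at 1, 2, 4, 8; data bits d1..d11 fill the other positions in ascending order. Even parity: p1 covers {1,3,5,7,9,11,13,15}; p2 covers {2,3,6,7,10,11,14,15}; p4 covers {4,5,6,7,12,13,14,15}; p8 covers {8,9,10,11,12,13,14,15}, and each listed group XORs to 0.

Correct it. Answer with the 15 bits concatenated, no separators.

s1 (pos 1,3,5,7,9,11,13,15): 1⊕0⊕1⊕0⊕0⊕1⊕1⊕0 = 0
s2 (pos 2,3,6,7,10,11,14,15): 1⊕0⊕0⊕0⊕0⊕1⊕1⊕0 = 1
s4 (pos 4,5,6,7,12,13,14,15): 0⊕1⊕0⊕0⊕0⊕1⊕1⊕0 = 1
s8 (pos 8,9,10,11,12,13,14,15): 1⊕0⊕0⊕1⊕0⊕1⊕1⊕0 = 0
Syndrome s8…s1 = 0110 → error at position 6.
Flip position 6: 110010010010110 → 110011010010110

110011010010110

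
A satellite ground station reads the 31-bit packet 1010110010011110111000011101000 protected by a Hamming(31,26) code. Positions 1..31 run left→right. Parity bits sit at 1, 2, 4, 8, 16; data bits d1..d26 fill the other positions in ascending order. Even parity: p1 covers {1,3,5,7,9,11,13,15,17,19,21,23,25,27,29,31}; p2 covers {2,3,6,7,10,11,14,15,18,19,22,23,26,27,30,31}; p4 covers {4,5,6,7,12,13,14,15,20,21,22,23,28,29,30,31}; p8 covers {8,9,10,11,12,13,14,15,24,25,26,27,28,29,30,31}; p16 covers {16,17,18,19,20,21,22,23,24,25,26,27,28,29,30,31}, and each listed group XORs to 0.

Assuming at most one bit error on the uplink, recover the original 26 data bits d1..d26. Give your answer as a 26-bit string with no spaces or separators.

11101001111111000011101001

s1 (pos 1,3,5,7,9,11,13,15,17,19,21,23,25,27,29,31): 1⊕1⊕1⊕0⊕1⊕0⊕1⊕1⊕1⊕1⊕0⊕0⊕1⊕0⊕0⊕0 = 1
s2 (pos 2,3,6,7,10,11,14,15,18,19,22,23,26,27,30,31): 0⊕1⊕1⊕0⊕0⊕0⊕1⊕1⊕1⊕1⊕0⊕0⊕1⊕0⊕0⊕0 = 1
s4 (pos 4,5,6,7,12,13,14,15,20,21,22,23,28,29,30,31): 0⊕1⊕1⊕0⊕1⊕1⊕1⊕1⊕0⊕0⊕0⊕0⊕1⊕0⊕0⊕0 = 1
s8 (pos 8,9,10,11,12,13,14,15,24,25,26,27,28,29,30,31): 0⊕1⊕0⊕0⊕1⊕1⊕1⊕1⊕1⊕1⊕1⊕0⊕1⊕0⊕0⊕0 = 1
s16 (pos 16,17,18,19,20,21,22,23,24,25,26,27,28,29,30,31): 0⊕1⊕1⊕1⊕0⊕0⊕0⊕0⊕1⊕1⊕1⊕0⊕1⊕0⊕0⊕0 = 1
Syndrome s16…s1 = 11111 → error at position 31.
Flip position 31: 1010110010011110111000011101000 → 1010110010011110111000011101001
Read data bits from positions 3,5,6,7,9,10,11,12,13,14,15,17,18,19,20,21,22,23,24,25,26,27,28,29,30,31: 11101001111111000011101001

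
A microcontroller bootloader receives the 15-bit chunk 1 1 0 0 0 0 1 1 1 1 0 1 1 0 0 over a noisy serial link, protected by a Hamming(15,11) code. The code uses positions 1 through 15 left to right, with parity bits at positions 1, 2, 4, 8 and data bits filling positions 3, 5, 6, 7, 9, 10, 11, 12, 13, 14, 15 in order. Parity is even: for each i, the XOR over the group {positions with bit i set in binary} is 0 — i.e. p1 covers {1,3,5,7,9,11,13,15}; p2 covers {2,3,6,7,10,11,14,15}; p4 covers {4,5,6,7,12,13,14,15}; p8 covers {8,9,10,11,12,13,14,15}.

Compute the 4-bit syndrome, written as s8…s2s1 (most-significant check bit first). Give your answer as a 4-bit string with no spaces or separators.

s1 (pos 1,3,5,7,9,11,13,15): 1⊕0⊕0⊕1⊕1⊕0⊕1⊕0 = 0
s2 (pos 2,3,6,7,10,11,14,15): 1⊕0⊕0⊕1⊕1⊕0⊕0⊕0 = 1
s4 (pos 4,5,6,7,12,13,14,15): 0⊕0⊕0⊕1⊕1⊕1⊕0⊕0 = 1
s8 (pos 8,9,10,11,12,13,14,15): 1⊕1⊕1⊕0⊕1⊕1⊕0⊕0 = 1
Syndrome s8…s1 = 1110 → error at position 14.

1110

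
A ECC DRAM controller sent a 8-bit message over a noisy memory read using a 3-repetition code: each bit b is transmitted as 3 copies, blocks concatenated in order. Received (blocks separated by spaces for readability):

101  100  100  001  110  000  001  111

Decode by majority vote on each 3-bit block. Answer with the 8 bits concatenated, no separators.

10001001

Block 1 (101): 2 ones → 1
Block 2 (100): 1 one → 0
Block 3 (100): 1 one → 0
Block 4 (001): 1 one → 0
Block 5 (110): 2 ones → 1
Block 6 (000): 0 ones → 0
Block 7 (001): 1 one → 0
Block 8 (111): 3 ones → 1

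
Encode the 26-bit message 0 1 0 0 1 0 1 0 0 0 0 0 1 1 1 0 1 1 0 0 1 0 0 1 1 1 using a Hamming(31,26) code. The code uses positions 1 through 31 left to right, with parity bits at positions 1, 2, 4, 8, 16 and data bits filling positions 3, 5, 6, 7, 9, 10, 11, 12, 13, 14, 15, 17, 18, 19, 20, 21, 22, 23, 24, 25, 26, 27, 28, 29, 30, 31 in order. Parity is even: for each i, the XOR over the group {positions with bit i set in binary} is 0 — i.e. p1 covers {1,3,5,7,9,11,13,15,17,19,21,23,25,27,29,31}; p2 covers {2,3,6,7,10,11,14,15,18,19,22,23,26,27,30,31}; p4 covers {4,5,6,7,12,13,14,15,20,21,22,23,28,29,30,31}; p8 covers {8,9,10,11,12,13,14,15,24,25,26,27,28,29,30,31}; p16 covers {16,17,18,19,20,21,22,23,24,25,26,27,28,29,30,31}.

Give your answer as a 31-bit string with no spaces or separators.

1001100010100001011101100100111

Place data at non-parity positions: p1 p2 0 p4 1 0 0 p8 1 0 1 0 0 0 0 p16 0 1 1 1 0 1 1 0 0 1 0 0 1 1 1
p1 (pos 1,3,5,7,9,11,13,15,17,19,21,23,25,27,29,31): XOR of data positions = 0⊕1⊕0⊕1⊕1⊕0⊕0⊕0⊕1⊕0⊕1⊕0⊕0⊕1⊕1 = 1
p2 (pos 2,3,6,7,10,11,14,15,18,19,22,23,26,27,30,31): XOR of data positions = 0⊕0⊕0⊕0⊕1⊕0⊕0⊕1⊕1⊕1⊕1⊕1⊕0⊕1⊕1 = 0
p4 (pos 4,5,6,7,12,13,14,15,20,21,22,23,28,29,30,31): XOR of data positions = 1⊕0⊕0⊕0⊕0⊕0⊕0⊕1⊕0⊕1⊕1⊕0⊕1⊕1⊕1 = 1
p8 (pos 8,9,10,11,12,13,14,15,24,25,26,27,28,29,30,31): XOR of data positions = 1⊕0⊕1⊕0⊕0⊕0⊕0⊕0⊕0⊕1⊕0⊕0⊕1⊕1⊕1 = 0
p16 (pos 16,17,18,19,20,21,22,23,24,25,26,27,28,29,30,31): XOR of data positions = 0⊕1⊕1⊕1⊕0⊕1⊕1⊕0⊕0⊕1⊕0⊕0⊕1⊕1⊕1 = 1
Codeword: 1001100010100001011101100100111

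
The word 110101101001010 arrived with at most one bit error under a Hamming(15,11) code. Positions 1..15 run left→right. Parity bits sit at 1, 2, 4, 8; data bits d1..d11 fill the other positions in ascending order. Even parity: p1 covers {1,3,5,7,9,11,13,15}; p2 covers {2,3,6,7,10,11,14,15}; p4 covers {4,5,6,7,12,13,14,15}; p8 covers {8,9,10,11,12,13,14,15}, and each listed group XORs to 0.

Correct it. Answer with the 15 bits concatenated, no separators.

110101101001110

s1 (pos 1,3,5,7,9,11,13,15): 1⊕0⊕0⊕1⊕1⊕0⊕0⊕0 = 1
s2 (pos 2,3,6,7,10,11,14,15): 1⊕0⊕1⊕1⊕0⊕0⊕1⊕0 = 0
s4 (pos 4,5,6,7,12,13,14,15): 1⊕0⊕1⊕1⊕1⊕0⊕1⊕0 = 1
s8 (pos 8,9,10,11,12,13,14,15): 0⊕1⊕0⊕0⊕1⊕0⊕1⊕0 = 1
Syndrome s8…s1 = 1101 → error at position 13.
Flip position 13: 110101101001010 → 110101101001110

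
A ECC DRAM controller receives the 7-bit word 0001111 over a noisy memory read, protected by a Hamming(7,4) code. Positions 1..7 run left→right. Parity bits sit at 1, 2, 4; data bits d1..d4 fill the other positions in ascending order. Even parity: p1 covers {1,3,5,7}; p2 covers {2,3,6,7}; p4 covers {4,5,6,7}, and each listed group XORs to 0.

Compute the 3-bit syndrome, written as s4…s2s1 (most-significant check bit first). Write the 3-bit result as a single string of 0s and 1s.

000

s1 (pos 1,3,5,7): 0⊕0⊕1⊕1 = 0
s2 (pos 2,3,6,7): 0⊕0⊕1⊕1 = 0
s4 (pos 4,5,6,7): 1⊕1⊕1⊕1 = 0
Syndrome s4…s1 = 000 → no error.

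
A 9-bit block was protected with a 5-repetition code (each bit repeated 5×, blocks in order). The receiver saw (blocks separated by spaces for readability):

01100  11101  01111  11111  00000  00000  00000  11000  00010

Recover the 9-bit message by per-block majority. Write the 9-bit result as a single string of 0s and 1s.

011100000

Block 1 (01100): 2 ones → 0
Block 2 (11101): 4 ones → 1
Block 3 (01111): 4 ones → 1
Block 4 (11111): 5 ones → 1
Block 5 (00000): 0 ones → 0
Block 6 (00000): 0 ones → 0
Block 7 (00000): 0 ones → 0
Block 8 (11000): 2 ones → 0
Block 9 (00010): 1 one → 0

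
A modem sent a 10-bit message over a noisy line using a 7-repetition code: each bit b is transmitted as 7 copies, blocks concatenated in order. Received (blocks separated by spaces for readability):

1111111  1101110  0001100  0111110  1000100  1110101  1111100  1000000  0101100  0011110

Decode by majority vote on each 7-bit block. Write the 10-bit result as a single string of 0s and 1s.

Block 1 (1111111): 7 ones → 1
Block 2 (1101110): 5 ones → 1
Block 3 (0001100): 2 ones → 0
Block 4 (0111110): 5 ones → 1
Block 5 (1000100): 2 ones → 0
Block 6 (1110101): 5 ones → 1
Block 7 (1111100): 5 ones → 1
Block 8 (1000000): 1 one → 0
Block 9 (0101100): 3 ones → 0
Block 10 (0011110): 4 ones → 1

1101011001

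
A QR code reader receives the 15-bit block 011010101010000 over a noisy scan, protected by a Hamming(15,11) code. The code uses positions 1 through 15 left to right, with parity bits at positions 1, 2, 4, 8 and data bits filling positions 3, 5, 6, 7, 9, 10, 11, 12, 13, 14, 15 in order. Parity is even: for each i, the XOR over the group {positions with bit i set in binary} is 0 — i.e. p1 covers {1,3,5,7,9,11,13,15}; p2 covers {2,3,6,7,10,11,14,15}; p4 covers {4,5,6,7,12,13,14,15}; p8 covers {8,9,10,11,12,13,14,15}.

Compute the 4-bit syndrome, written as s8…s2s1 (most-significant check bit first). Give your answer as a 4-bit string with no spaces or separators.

0001

s1 (pos 1,3,5,7,9,11,13,15): 0⊕1⊕1⊕1⊕1⊕1⊕0⊕0 = 1
s2 (pos 2,3,6,7,10,11,14,15): 1⊕1⊕0⊕1⊕0⊕1⊕0⊕0 = 0
s4 (pos 4,5,6,7,12,13,14,15): 0⊕1⊕0⊕1⊕0⊕0⊕0⊕0 = 0
s8 (pos 8,9,10,11,12,13,14,15): 0⊕1⊕0⊕1⊕0⊕0⊕0⊕0 = 0
Syndrome s8…s1 = 0001 → error at position 1.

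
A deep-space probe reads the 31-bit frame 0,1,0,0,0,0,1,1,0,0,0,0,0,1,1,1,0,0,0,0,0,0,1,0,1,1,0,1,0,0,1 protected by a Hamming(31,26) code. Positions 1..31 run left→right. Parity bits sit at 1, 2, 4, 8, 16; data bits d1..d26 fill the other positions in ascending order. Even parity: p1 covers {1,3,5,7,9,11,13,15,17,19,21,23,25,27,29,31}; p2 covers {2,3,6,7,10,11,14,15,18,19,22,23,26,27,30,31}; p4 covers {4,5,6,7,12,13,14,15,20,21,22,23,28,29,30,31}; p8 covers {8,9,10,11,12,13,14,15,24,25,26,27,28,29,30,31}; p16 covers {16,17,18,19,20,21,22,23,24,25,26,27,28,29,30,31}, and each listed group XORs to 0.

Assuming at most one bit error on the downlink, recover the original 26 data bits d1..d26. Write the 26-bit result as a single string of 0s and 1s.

00010010011000000101101001

s1 (pos 1,3,5,7,9,11,13,15,17,19,21,23,25,27,29,31): 0⊕0⊕0⊕1⊕0⊕0⊕0⊕1⊕0⊕0⊕0⊕1⊕1⊕0⊕0⊕1 = 1
s2 (pos 2,3,6,7,10,11,14,15,18,19,22,23,26,27,30,31): 1⊕0⊕0⊕1⊕0⊕0⊕1⊕1⊕0⊕0⊕0⊕1⊕1⊕0⊕0⊕1 = 1
s4 (pos 4,5,6,7,12,13,14,15,20,21,22,23,28,29,30,31): 0⊕0⊕0⊕1⊕0⊕0⊕1⊕1⊕0⊕0⊕0⊕1⊕1⊕0⊕0⊕1 = 0
s8 (pos 8,9,10,11,12,13,14,15,24,25,26,27,28,29,30,31): 1⊕0⊕0⊕0⊕0⊕0⊕1⊕1⊕0⊕1⊕1⊕0⊕1⊕0⊕0⊕1 = 1
s16 (pos 16,17,18,19,20,21,22,23,24,25,26,27,28,29,30,31): 1⊕0⊕0⊕0⊕0⊕0⊕0⊕1⊕0⊕1⊕1⊕0⊕1⊕0⊕0⊕1 = 0
Syndrome s16…s1 = 01011 → error at position 11.
Flip position 11: 0100001100000111000000101101001 → 0100001100100111000000101101001
Read data bits from positions 3,5,6,7,9,10,11,12,13,14,15,17,18,19,20,21,22,23,24,25,26,27,28,29,30,31: 00010010011000000101101001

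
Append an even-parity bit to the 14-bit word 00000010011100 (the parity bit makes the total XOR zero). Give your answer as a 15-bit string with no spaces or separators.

000000100111000

XOR of the 14 data bits: 0⊕0⊕0⊕0⊕0⊕0⊕1⊕0⊕0⊕1⊕1⊕1⊕0⊕0 = 0
Parity bit = 0 (so all 15 bits XOR to 0).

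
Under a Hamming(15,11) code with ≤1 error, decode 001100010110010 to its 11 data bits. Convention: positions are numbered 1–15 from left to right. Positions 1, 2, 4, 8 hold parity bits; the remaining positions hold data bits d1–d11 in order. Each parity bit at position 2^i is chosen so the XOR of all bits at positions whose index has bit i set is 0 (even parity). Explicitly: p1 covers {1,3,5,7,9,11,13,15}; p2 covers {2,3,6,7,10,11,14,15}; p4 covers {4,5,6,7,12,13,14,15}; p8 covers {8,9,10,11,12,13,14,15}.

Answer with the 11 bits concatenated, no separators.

s1 (pos 1,3,5,7,9,11,13,15): 0⊕1⊕0⊕0⊕0⊕1⊕0⊕0 = 0
s2 (pos 2,3,6,7,10,11,14,15): 0⊕1⊕0⊕0⊕1⊕1⊕1⊕0 = 0
s4 (pos 4,5,6,7,12,13,14,15): 1⊕0⊕0⊕0⊕0⊕0⊕1⊕0 = 0
s8 (pos 8,9,10,11,12,13,14,15): 1⊕0⊕1⊕1⊕0⊕0⊕1⊕0 = 0
Syndrome s8…s1 = 0000 → no error.
Read data bits from positions 3,5,6,7,9,10,11,12,13,14,15: 10000110010

10000110010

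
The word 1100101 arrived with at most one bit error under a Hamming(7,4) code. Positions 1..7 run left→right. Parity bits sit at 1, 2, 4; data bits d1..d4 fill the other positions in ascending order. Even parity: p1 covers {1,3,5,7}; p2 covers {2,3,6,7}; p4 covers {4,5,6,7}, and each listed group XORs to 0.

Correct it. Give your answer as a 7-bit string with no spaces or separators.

0100101

s1 (pos 1,3,5,7): 1⊕0⊕1⊕1 = 1
s2 (pos 2,3,6,7): 1⊕0⊕0⊕1 = 0
s4 (pos 4,5,6,7): 0⊕1⊕0⊕1 = 0
Syndrome s4…s1 = 001 → error at position 1.
Flip position 1: 1100101 → 0100101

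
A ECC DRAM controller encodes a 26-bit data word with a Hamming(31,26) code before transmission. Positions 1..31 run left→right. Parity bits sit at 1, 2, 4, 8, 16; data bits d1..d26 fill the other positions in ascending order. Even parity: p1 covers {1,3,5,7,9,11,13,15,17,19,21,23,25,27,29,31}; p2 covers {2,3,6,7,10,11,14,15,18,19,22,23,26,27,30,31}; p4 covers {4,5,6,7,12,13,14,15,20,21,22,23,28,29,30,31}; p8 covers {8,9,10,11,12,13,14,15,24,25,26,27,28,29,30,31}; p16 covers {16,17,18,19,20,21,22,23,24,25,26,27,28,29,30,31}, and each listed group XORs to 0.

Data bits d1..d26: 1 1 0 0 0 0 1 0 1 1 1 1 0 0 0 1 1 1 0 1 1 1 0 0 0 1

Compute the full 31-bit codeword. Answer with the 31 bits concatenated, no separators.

1110100000101110100011101110001

Place data at non-parity positions: p1 p2 1 p4 1 0 0 p8 0 0 1 0 1 1 1 p16 1 0 0 0 1 1 1 0 1 1 1 0 0 0 1
p1 (pos 1,3,5,7,9,11,13,15,17,19,21,23,25,27,29,31): XOR of data positions = 1⊕1⊕0⊕0⊕1⊕1⊕1⊕1⊕0⊕1⊕1⊕1⊕1⊕0⊕1 = 1
p2 (pos 2,3,6,7,10,11,14,15,18,19,22,23,26,27,30,31): XOR of data positions = 1⊕0⊕0⊕0⊕1⊕1⊕1⊕0⊕0⊕1⊕1⊕1⊕1⊕0⊕1 = 1
p4 (pos 4,5,6,7,12,13,14,15,20,21,22,23,28,29,30,31): XOR of data positions = 1⊕0⊕0⊕0⊕1⊕1⊕1⊕0⊕1⊕1⊕1⊕0⊕0⊕0⊕1 = 0
p8 (pos 8,9,10,11,12,13,14,15,24,25,26,27,28,29,30,31): XOR of data positions = 0⊕0⊕1⊕0⊕1⊕1⊕1⊕0⊕1⊕1⊕1⊕0⊕0⊕0⊕1 = 0
p16 (pos 16,17,18,19,20,21,22,23,24,25,26,27,28,29,30,31): XOR of data positions = 1⊕0⊕0⊕0⊕1⊕1⊕1⊕0⊕1⊕1⊕1⊕0⊕0⊕0⊕1 = 0
Codeword: 1110100000101110100011101110001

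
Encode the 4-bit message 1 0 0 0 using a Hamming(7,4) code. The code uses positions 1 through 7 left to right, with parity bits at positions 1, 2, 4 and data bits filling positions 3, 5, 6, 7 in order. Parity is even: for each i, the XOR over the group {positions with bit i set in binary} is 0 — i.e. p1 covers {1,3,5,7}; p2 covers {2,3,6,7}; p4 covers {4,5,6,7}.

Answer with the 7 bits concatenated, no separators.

1110000

Place data at non-parity positions: p1 p2 1 p4 0 0 0
p1 (pos 1,3,5,7): XOR of data positions = 1⊕0⊕0 = 1
p2 (pos 2,3,6,7): XOR of data positions = 1⊕0⊕0 = 1
p4 (pos 4,5,6,7): XOR of data positions = 0⊕0⊕0 = 0
Codeword: 1110000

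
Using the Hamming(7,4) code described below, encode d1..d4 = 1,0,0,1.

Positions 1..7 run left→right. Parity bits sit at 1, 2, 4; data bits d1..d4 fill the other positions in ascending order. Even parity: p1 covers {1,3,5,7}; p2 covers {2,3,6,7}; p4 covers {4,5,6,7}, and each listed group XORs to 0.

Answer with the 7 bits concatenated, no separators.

0011001

Place data at non-parity positions: p1 p2 1 p4 0 0 1
p1 (pos 1,3,5,7): XOR of data positions = 1⊕0⊕1 = 0
p2 (pos 2,3,6,7): XOR of data positions = 1⊕0⊕1 = 0
p4 (pos 4,5,6,7): XOR of data positions = 0⊕0⊕1 = 1
Codeword: 0011001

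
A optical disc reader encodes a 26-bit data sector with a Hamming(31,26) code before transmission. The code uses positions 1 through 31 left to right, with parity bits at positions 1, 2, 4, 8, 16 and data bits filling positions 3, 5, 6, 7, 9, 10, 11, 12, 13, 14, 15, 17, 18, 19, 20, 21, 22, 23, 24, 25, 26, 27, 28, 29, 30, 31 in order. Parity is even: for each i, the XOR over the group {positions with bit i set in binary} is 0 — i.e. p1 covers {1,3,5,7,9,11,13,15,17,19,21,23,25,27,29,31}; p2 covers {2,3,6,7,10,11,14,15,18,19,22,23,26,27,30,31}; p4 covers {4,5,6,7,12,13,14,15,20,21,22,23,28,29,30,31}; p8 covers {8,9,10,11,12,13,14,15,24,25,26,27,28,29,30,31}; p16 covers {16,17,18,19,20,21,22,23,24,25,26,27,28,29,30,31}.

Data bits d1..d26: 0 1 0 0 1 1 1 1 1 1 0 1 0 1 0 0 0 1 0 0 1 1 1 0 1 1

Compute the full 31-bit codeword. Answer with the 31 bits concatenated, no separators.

Place data at non-parity positions: p1 p2 0 p4 1 0 0 p8 1 1 1 1 1 1 0 p16 1 0 1 0 0 0 1 0 0 1 1 1 0 1 1
p1 (pos 1,3,5,7,9,11,13,15,17,19,21,23,25,27,29,31): XOR of data positions = 0⊕1⊕0⊕1⊕1⊕1⊕0⊕1⊕1⊕0⊕1⊕0⊕1⊕0⊕1 = 1
p2 (pos 2,3,6,7,10,11,14,15,18,19,22,23,26,27,30,31): XOR of data positions = 0⊕0⊕0⊕1⊕1⊕1⊕0⊕0⊕1⊕0⊕1⊕1⊕1⊕1⊕1 = 1
p4 (pos 4,5,6,7,12,13,14,15,20,21,22,23,28,29,30,31): XOR of data positions = 1⊕0⊕0⊕1⊕1⊕1⊕0⊕0⊕0⊕0⊕1⊕1⊕0⊕1⊕1 = 0
p8 (pos 8,9,10,11,12,13,14,15,24,25,26,27,28,29,30,31): XOR of data positions = 1⊕1⊕1⊕1⊕1⊕1⊕0⊕0⊕0⊕1⊕1⊕1⊕0⊕1⊕1 = 1
p16 (pos 16,17,18,19,20,21,22,23,24,25,26,27,28,29,30,31): XOR of data positions = 1⊕0⊕1⊕0⊕0⊕0⊕1⊕0⊕0⊕1⊕1⊕1⊕0⊕1⊕1 = 0
Codeword: 1100100111111100101000100111011

1100100111111100101000100111011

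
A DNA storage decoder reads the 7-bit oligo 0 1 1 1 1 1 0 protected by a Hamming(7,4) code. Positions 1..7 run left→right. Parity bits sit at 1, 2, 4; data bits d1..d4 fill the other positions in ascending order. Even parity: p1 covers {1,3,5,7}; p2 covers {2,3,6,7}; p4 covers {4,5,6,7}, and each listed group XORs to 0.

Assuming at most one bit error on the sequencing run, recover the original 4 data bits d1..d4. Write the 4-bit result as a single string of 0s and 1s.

1100

s1 (pos 1,3,5,7): 0⊕1⊕1⊕0 = 0
s2 (pos 2,3,6,7): 1⊕1⊕1⊕0 = 1
s4 (pos 4,5,6,7): 1⊕1⊕1⊕0 = 1
Syndrome s4…s1 = 110 → error at position 6.
Flip position 6: 0111110 → 0111100
Read data bits from positions 3,5,6,7: 1100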